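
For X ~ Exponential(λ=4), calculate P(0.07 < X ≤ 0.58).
0.657510

We have X ~ Exponential(λ=4).

To find P(0.07 < X ≤ 0.58), we use:
P(0.07 < X ≤ 0.58) = P(X ≤ 0.58) - P(X ≤ 0.07)
                 = F(0.58) - F(0.07)
                 = 0.901726 - 0.244216
                 = 0.657510

So there's approximately a 65.8% chance that X falls in this range.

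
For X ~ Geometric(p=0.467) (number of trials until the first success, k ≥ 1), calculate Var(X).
2.4440

We have X ~ Geometric(p=0.467) (number of trials until the first success, k ≥ 1).

For a Geometric distribution with p=0.467 (number of trials until the first success, k ≥ 1):
Var(X) = 2.4440

The variance measures the spread of the distribution around the mean.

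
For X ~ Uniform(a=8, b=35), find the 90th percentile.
32.3000

We have X ~ Uniform(a=8, b=35).

We want to find x such that P(X ≤ x) = 0.9.

This is the 90th percentile, which means 90% of values fall below this point.

Using the inverse CDF (quantile function):
x = F⁻¹(0.9) = 32.3000

Verification: P(X ≤ 32.3000) = 0.9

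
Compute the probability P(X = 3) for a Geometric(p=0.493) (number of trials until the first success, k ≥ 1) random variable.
0.126725

We have X ~ Geometric(p=0.493) (number of trials until the first success, k ≥ 1).

For a Geometric distribution, the PMF gives us the probability of each outcome.

Using the PMF formula:
P(X = 3) = 0.126725

Rounded to 4 decimal places: 0.1267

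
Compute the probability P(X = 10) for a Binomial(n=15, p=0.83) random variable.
0.066158

We have X ~ Binomial(n=15, p=0.83).

For a Binomial distribution, the PMF gives us the probability of each outcome.

Using the PMF formula:
P(X = 10) = 0.066158

Rounded to 4 decimal places: 0.0662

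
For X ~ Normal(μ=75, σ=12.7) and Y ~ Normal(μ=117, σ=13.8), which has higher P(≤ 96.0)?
X has higher probability (P(X ≤ 96.0) = 0.9509 > P(Y ≤ 96.0) = 0.0640)

Compute P(≤ 96.0) for each distribution:

X ~ Normal(μ=75, σ=12.7):
P(X ≤ 96.0) = 0.9509

Y ~ Normal(μ=117, σ=13.8):
P(Y ≤ 96.0) = 0.0640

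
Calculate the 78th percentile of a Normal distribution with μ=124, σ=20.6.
139.9072

We have X ~ Normal(μ=124, σ=20.6).

We want to find x such that P(X ≤ x) = 0.78.

This is the 78th percentile, which means 78% of values fall below this point.

Using the inverse CDF (quantile function):
x = F⁻¹(0.78) = 139.9072

Verification: P(X ≤ 139.9072) = 0.78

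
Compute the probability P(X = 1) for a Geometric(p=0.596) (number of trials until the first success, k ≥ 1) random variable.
0.596000

We have X ~ Geometric(p=0.596) (number of trials until the first success, k ≥ 1).

For a Geometric distribution, the PMF gives us the probability of each outcome.

Using the PMF formula:
P(X = 1) = 0.596000

Rounded to 4 decimal places: 0.5960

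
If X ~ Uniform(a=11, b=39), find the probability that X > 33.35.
0.201786

We have X ~ Uniform(a=11, b=39).

P(X > 33.35) = 1 - P(X ≤ 33.35)
                = 1 - F(33.35)
                = 1 - 0.798214
                = 0.201786

So there's approximately a 20.2% chance that X exceeds 33.35.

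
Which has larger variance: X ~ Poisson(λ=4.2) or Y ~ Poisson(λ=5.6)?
Y has larger variance (5.6000 > 4.2000)

Compute the variance for each distribution:

X ~ Poisson(λ=4.2):
Var(X) = 4.2000

Y ~ Poisson(λ=5.6):
Var(Y) = 5.6000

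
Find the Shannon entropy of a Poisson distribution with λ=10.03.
2.5629 nats

We have X ~ Poisson(λ=10.03).

The Shannon entropy measures the uncertainty or information content of the distribution.

For a Poisson distribution with λ=10.03:
H(X) = 2.5629 nats

(In bits, this would be 3.6975 bits.)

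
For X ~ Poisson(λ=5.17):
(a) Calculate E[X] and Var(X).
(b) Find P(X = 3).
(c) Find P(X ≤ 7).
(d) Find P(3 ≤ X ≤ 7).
(a) E[X] = 5.1700, Var(X) = 5.1700
(b) P(X = 3) = 0.130924
(c) P(X ≤ 7) = 0.848280
(d) P(3 ≤ X ≤ 7) = 0.737235

We have X ~ Poisson(λ=5.17).

(a) Moments:
E[X] = 5.1700
Var(X) = 5.1700
σ = √Var(X) = 2.2738

(b) Point probability using PMF:
P(X = 3) = 0.130924

(c) Cumulative probability using CDF:
P(X ≤ 7) = F(7) = 0.848280

(d) Range probability:
P(3 ≤ X ≤ 7) = P(X ≤ 7) - P(X ≤ 2)
                   = F(7) - F(2)
                   = 0.848280 - 0.111045
                   = 0.737235

This means approximately 73.7% of outcomes fall in the interval [3, 7].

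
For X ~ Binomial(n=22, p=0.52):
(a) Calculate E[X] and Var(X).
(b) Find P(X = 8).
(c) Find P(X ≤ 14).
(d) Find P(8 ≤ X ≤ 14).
(a) E[X] = 11.4400, Var(X) = 5.4912
(b) P(X = 8) = 0.058917
(c) P(X ≤ 14) = 0.905112
(d) P(8 ≤ X ≤ 14) = 0.859379

We have X ~ Binomial(n=22, p=0.52).

(a) Moments:
E[X] = 11.4400
Var(X) = 5.4912
σ = √Var(X) = 2.3433

(b) Point probability using PMF:
P(X = 8) = 0.058917

(c) Cumulative probability using CDF:
P(X ≤ 14) = F(14) = 0.905112

(d) Range probability:
P(8 ≤ X ≤ 14) = P(X ≤ 14) - P(X ≤ 7)
                   = F(14) - F(7)
                   = 0.905112 - 0.045733
                   = 0.859379

This means approximately 85.9% of outcomes fall in the interval [8, 14].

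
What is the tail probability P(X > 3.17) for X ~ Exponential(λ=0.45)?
0.240148

We have X ~ Exponential(λ=0.45).

P(X > 3.17) = 1 - P(X ≤ 3.17)
                = 1 - F(3.17)
                = 1 - 0.759852
                = 0.240148

So there's approximately a 24.0% chance that X exceeds 3.17.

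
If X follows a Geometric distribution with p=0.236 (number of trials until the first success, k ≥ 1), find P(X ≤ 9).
0.911317

We have X ~ Geometric(p=0.236) (number of trials until the first success, k ≥ 1).

The CDF gives us P(X ≤ k).

Using the CDF:
P(X ≤ 9) = 0.911317

This means there's approximately a 91.1% chance that X is at most 9.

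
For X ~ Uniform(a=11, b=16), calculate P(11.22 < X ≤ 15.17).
0.790000

We have X ~ Uniform(a=11, b=16).

To find P(11.22 < X ≤ 15.17), we use:
P(11.22 < X ≤ 15.17) = P(X ≤ 15.17) - P(X ≤ 11.22)
                 = F(15.17) - F(11.22)
                 = 0.834000 - 0.044000
                 = 0.790000

So there's approximately a 79.0% chance that X falls in this range.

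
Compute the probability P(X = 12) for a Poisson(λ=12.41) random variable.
0.113587

We have X ~ Poisson(λ=12.41).

For a Poisson distribution, the PMF gives us the probability of each outcome.

Using the PMF formula:
P(X = 12) = 0.113587

Rounded to 4 decimal places: 0.1136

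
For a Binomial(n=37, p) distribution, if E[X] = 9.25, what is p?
p = 0.25

For a Binomial(n, p) distribution:
E[X] = n × p

Given n = 37 and E[X] = 9.25:
9.25 = 37 × p
p = 9.25 / 37 = 0.25

Verification: Binomial(37, 0.25) has E[X] = 9.25 ✓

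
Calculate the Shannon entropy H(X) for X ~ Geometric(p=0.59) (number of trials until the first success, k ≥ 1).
1.1472 nats

We have X ~ Geometric(p=0.59) (number of trials until the first success, k ≥ 1).

The Shannon entropy measures the uncertainty or information content of the distribution.

For a Geometric distribution with p=0.59 (number of trials until the first success, k ≥ 1):
H(X) = 1.1472 nats

(In bits, this would be 1.6551 bits.)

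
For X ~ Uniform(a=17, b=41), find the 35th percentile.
25.4000

We have X ~ Uniform(a=17, b=41).

We want to find x such that P(X ≤ x) = 0.35.

This is the 35th percentile, which means 35% of values fall below this point.

Using the inverse CDF (quantile function):
x = F⁻¹(0.35) = 25.4000

Verification: P(X ≤ 25.4000) = 0.35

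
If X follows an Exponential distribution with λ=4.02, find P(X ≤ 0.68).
0.935015

We have X ~ Exponential(λ=4.02).

The CDF gives us P(X ≤ k).

Using the CDF:
P(X ≤ 0.68) = 0.935015

This means there's approximately a 93.5% chance that X is at most 0.68.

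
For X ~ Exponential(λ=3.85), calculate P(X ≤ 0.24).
0.603072

We have X ~ Exponential(λ=3.85).

The CDF gives us P(X ≤ k).

Using the CDF:
P(X ≤ 0.24) = 0.603072

This means there's approximately a 60.3% chance that X is at most 0.24.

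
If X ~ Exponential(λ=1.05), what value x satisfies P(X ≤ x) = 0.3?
0.3397

We have X ~ Exponential(λ=1.05).

We want to find x such that P(X ≤ x) = 0.3.

This is the 30th percentile, which means 30% of values fall below this point.

Using the inverse CDF (quantile function):
x = F⁻¹(0.3) = 0.3397

Verification: P(X ≤ 0.3397) = 0.3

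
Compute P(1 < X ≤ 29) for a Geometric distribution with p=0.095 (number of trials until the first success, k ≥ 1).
0.849689

We have X ~ Geometric(p=0.095) (number of trials until the first success, k ≥ 1).

To find P(1 < X ≤ 29), we use:
P(1 < X ≤ 29) = P(X ≤ 29) - P(X ≤ 1)
                 = F(29) - F(1)
                 = 0.944689 - 0.095000
                 = 0.849689

So there's approximately a 85.0% chance that X falls in this range.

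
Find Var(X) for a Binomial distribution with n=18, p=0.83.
2.5398

We have X ~ Binomial(n=18, p=0.83).

For a Binomial distribution with n=18, p=0.83:
Var(X) = 2.5398

The variance measures the spread of the distribution around the mean.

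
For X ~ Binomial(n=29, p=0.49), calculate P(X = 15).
0.140784

We have X ~ Binomial(n=29, p=0.49).

For a Binomial distribution, the PMF gives us the probability of each outcome.

Using the PMF formula:
P(X = 15) = 0.140784

Rounded to 4 decimal places: 0.1408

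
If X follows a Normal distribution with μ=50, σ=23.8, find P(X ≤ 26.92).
0.166086

We have X ~ Normal(μ=50, σ=23.8).

The CDF gives us P(X ≤ k).

Using the CDF:
P(X ≤ 26.92) = 0.166086

This means there's approximately a 16.6% chance that X is at most 26.92.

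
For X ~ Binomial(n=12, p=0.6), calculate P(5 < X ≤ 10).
0.822197

We have X ~ Binomial(n=12, p=0.6).

To find P(5 < X ≤ 10), we use:
P(5 < X ≤ 10) = P(X ≤ 10) - P(X ≤ 5)
                 = F(10) - F(5)
                 = 0.980409 - 0.158212
                 = 0.822197

So there's approximately a 82.2% chance that X falls in this range.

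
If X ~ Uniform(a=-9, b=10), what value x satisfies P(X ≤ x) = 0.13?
-6.5300

We have X ~ Uniform(a=-9, b=10).

We want to find x such that P(X ≤ x) = 0.13.

This is the 13th percentile, which means 13% of values fall below this point.

Using the inverse CDF (quantile function):
x = F⁻¹(0.13) = -6.5300

Verification: P(X ≤ -6.5300) = 0.13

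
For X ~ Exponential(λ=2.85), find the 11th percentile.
0.0409

We have X ~ Exponential(λ=2.85).

We want to find x such that P(X ≤ x) = 0.11.

This is the 11th percentile, which means 11% of values fall below this point.

Using the inverse CDF (quantile function):
x = F⁻¹(0.11) = 0.0409

Verification: P(X ≤ 0.0409) = 0.11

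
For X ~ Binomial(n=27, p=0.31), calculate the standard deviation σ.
2.4032

We have X ~ Binomial(n=27, p=0.31).

For a Binomial distribution with n=27, p=0.31:
σ = √Var(X) = 2.4032

The standard deviation is the square root of the variance.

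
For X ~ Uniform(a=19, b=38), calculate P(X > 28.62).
0.493684

We have X ~ Uniform(a=19, b=38).

P(X > 28.62) = 1 - P(X ≤ 28.62)
                = 1 - F(28.62)
                = 1 - 0.506316
                = 0.493684

So there's approximately a 49.4% chance that X exceeds 28.62.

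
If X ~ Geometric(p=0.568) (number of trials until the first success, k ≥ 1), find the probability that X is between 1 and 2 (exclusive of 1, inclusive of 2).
0.245376

We have X ~ Geometric(p=0.568) (number of trials until the first success, k ≥ 1).

To find P(1 < X ≤ 2), we use:
P(1 < X ≤ 2) = P(X ≤ 2) - P(X ≤ 1)
                 = F(2) - F(1)
                 = 0.813376 - 0.568000
                 = 0.245376

So there's approximately a 24.5% chance that X falls in this range.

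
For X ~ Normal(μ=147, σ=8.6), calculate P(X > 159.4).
0.074671

We have X ~ Normal(μ=147, σ=8.6).

P(X > 159.4) = 1 - P(X ≤ 159.4)
                = 1 - F(159.4)
                = 1 - 0.925329
                = 0.074671

So there's approximately a 7.5% chance that X exceeds 159.4.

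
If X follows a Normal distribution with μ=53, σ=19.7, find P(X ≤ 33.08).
0.155968

We have X ~ Normal(μ=53, σ=19.7).

The CDF gives us P(X ≤ k).

Using the CDF:
P(X ≤ 33.08) = 0.155968

This means there's approximately a 15.6% chance that X is at most 33.08.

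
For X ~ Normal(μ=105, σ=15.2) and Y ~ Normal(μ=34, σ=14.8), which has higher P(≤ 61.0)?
Y has higher probability (P(Y ≤ 61.0) = 0.9659 > P(X ≤ 61.0) = 0.0019)

Compute P(≤ 61.0) for each distribution:

X ~ Normal(μ=105, σ=15.2):
P(X ≤ 61.0) = 0.0019

Y ~ Normal(μ=34, σ=14.8):
P(Y ≤ 61.0) = 0.9659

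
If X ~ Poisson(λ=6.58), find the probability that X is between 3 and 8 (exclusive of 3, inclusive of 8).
0.675520

We have X ~ Poisson(λ=6.58).

To find P(3 < X ≤ 8), we use:
P(3 < X ≤ 8) = P(X ≤ 8) - P(X ≤ 3)
                 = F(8) - F(3)
                 = 0.781981 - 0.106462
                 = 0.675520

So there's approximately a 67.6% chance that X falls in this range.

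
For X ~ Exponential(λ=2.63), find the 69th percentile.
0.4453

We have X ~ Exponential(λ=2.63).

We want to find x such that P(X ≤ x) = 0.69.

This is the 69th percentile, which means 69% of values fall below this point.

Using the inverse CDF (quantile function):
x = F⁻¹(0.69) = 0.4453

Verification: P(X ≤ 0.4453) = 0.69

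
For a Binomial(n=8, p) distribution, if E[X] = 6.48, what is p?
p = 0.81

For a Binomial(n, p) distribution:
E[X] = n × p

Given n = 8 and E[X] = 6.48:
6.48 = 8 × p
p = 6.48 / 8 = 0.81

Verification: Binomial(8, 0.81) has E[X] = 6.48 ✓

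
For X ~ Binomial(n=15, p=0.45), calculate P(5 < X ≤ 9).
0.662312

We have X ~ Binomial(n=15, p=0.45).

To find P(5 < X ≤ 9), we use:
P(5 < X ≤ 9) = P(X ≤ 9) - P(X ≤ 5)
                 = F(9) - F(5)
                 = 0.923071 - 0.260760
                 = 0.662312

So there's approximately a 66.2% chance that X falls in this range.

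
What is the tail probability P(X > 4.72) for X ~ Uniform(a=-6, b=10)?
0.330000

We have X ~ Uniform(a=-6, b=10).

P(X > 4.72) = 1 - P(X ≤ 4.72)
                = 1 - F(4.72)
                = 1 - 0.670000
                = 0.330000

So there's approximately a 33.0% chance that X exceeds 4.72.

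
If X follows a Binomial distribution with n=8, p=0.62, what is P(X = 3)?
0.105750

We have X ~ Binomial(n=8, p=0.62).

For a Binomial distribution, the PMF gives us the probability of each outcome.

Using the PMF formula:
P(X = 3) = 0.105750

Rounded to 4 decimal places: 0.1058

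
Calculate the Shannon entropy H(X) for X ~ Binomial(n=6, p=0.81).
1.3186 nats

We have X ~ Binomial(n=6, p=0.81).

The Shannon entropy measures the uncertainty or information content of the distribution.

For a Binomial distribution with n=6, p=0.81:
H(X) = 1.3186 nats

(In bits, this would be 1.9023 bits.)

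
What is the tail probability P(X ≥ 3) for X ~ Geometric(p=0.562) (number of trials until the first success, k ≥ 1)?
0.191844

We have X ~ Geometric(p=0.562) (number of trials until the first success, k ≥ 1).

For discrete distributions, P(X ≥ 3) = 1 - P(X ≤ 2).

P(X ≤ 2) = 0.808156
P(X ≥ 3) = 1 - 0.808156 = 0.191844

So there's approximately a 19.2% chance that X is at least 3.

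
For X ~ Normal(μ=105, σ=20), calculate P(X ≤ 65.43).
0.023936

We have X ~ Normal(μ=105, σ=20).

The CDF gives us P(X ≤ k).

Using the CDF:
P(X ≤ 65.43) = 0.023936

This means there's approximately a 2.4% chance that X is at most 65.43.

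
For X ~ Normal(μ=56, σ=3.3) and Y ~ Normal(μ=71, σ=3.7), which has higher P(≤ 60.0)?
X has higher probability (P(X ≤ 60.0) = 0.8873 > P(Y ≤ 60.0) = 0.0015)

Compute P(≤ 60.0) for each distribution:

X ~ Normal(μ=56, σ=3.3):
P(X ≤ 60.0) = 0.8873

Y ~ Normal(μ=71, σ=3.7):
P(Y ≤ 60.0) = 0.0015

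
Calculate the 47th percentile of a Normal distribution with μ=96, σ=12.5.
95.0591

We have X ~ Normal(μ=96, σ=12.5).

We want to find x such that P(X ≤ x) = 0.47.

This is the 47th percentile, which means 47% of values fall below this point.

Using the inverse CDF (quantile function):
x = F⁻¹(0.47) = 95.0591

Verification: P(X ≤ 95.0591) = 0.47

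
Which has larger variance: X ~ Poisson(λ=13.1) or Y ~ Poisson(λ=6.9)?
X has larger variance (13.1000 > 6.9000)

Compute the variance for each distribution:

X ~ Poisson(λ=13.1):
Var(X) = 13.1000

Y ~ Poisson(λ=6.9):
Var(Y) = 6.9000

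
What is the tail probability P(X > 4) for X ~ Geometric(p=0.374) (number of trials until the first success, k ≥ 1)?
0.153567

We have X ~ Geometric(p=0.374) (number of trials until the first success, k ≥ 1).

P(X > 4) = 1 - P(X ≤ 4)
                = 1 - F(4)
                = 1 - 0.846433
                = 0.153567

So there's approximately a 15.4% chance that X exceeds 4.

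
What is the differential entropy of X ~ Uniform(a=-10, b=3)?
2.5649 nats

We have X ~ Uniform(a=-10, b=3).

The differential entropy measures the uncertainty or information content of the distribution.

For a Uniform distribution with a=-10, b=3:
h(X) = 2.5649 nats

(In bits, this would be 3.7004 bits.)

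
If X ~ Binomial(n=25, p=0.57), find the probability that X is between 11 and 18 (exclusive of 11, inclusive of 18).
0.826281

We have X ~ Binomial(n=25, p=0.57).

To find P(11 < X ≤ 18), we use:
P(11 < X ≤ 18) = P(X ≤ 18) - P(X ≤ 11)
                 = F(18) - F(11)
                 = 0.959860 - 0.133579
                 = 0.826281

So there's approximately a 82.6% chance that X falls in this range.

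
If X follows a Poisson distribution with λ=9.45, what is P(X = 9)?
0.130329

We have X ~ Poisson(λ=9.45).

For a Poisson distribution, the PMF gives us the probability of each outcome.

Using the PMF formula:
P(X = 9) = 0.130329

Rounded to 4 decimal places: 0.1303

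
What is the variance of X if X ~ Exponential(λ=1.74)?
0.3303

We have X ~ Exponential(λ=1.74).

For an Exponential distribution with λ=1.74:
Var(X) = 0.3303

The variance measures the spread of the distribution around the mean.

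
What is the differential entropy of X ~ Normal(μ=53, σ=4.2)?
2.8540 nats

We have X ~ Normal(μ=53, σ=4.2).

The differential entropy measures the uncertainty or information content of the distribution.

For a Normal distribution with μ=53, σ=4.2:
h(X) = 2.8540 nats

(In bits, this would be 4.1175 bits.)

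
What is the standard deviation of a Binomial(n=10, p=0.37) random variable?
1.5268

We have X ~ Binomial(n=10, p=0.37).

For a Binomial distribution with n=10, p=0.37:
σ = √Var(X) = 1.5268

The standard deviation is the square root of the variance.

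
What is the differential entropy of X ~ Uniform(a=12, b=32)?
2.9957 nats

We have X ~ Uniform(a=12, b=32).

The differential entropy measures the uncertainty or information content of the distribution.

For a Uniform distribution with a=12, b=32:
h(X) = 2.9957 nats

(In bits, this would be 4.3219 bits.)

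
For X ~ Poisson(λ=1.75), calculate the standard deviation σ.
1.3229

We have X ~ Poisson(λ=1.75).

For a Poisson distribution with λ=1.75:
σ = √Var(X) = 1.3229

The standard deviation is the square root of the variance.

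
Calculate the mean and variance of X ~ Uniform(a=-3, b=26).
E[X] = 11.5000, Var(X) = 70.0833

We have X ~ Uniform(a=-3, b=26).

For a Uniform distribution with a=-3, b=26:

Expected value:
E[X] = 11.5000

Variance:
Var(X) = 70.0833

Standard deviation:
σ = √Var(X) = 8.3716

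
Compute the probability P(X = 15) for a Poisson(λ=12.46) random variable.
0.080346

We have X ~ Poisson(λ=12.46).

For a Poisson distribution, the PMF gives us the probability of each outcome.

Using the PMF formula:
P(X = 15) = 0.080346

Rounded to 4 decimal places: 0.0803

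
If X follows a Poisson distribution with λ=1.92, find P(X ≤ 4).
0.954276

We have X ~ Poisson(λ=1.92).

The CDF gives us P(X ≤ k).

Using the CDF:
P(X ≤ 4) = 0.954276

This means there's approximately a 95.4% chance that X is at most 4.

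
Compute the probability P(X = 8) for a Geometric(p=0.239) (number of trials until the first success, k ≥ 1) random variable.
0.035326

We have X ~ Geometric(p=0.239) (number of trials until the first success, k ≥ 1).

For a Geometric distribution, the PMF gives us the probability of each outcome.

Using the PMF formula:
P(X = 8) = 0.035326

Rounded to 4 decimal places: 0.0353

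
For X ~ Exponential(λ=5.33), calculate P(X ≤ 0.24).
0.721740

We have X ~ Exponential(λ=5.33).

The CDF gives us P(X ≤ k).

Using the CDF:
P(X ≤ 0.24) = 0.721740

This means there's approximately a 72.2% chance that X is at most 0.24.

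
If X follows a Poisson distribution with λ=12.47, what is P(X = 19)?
0.020927

We have X ~ Poisson(λ=12.47).

For a Poisson distribution, the PMF gives us the probability of each outcome.

Using the PMF formula:
P(X = 19) = 0.020927

Rounded to 4 decimal places: 0.0209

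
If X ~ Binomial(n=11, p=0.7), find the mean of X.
7.7000

We have X ~ Binomial(n=11, p=0.7).

For a Binomial distribution with n=11, p=0.7:
E[X] = 7.7000

This is the expected (average) value of X.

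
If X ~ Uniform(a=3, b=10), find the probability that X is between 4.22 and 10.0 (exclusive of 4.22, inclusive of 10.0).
0.825714

We have X ~ Uniform(a=3, b=10).

To find P(4.22 < X ≤ 10.0), we use:
P(4.22 < X ≤ 10.0) = P(X ≤ 10.0) - P(X ≤ 4.22)
                 = F(10.0) - F(4.22)
                 = 1.000000 - 0.174286
                 = 0.825714

So there's approximately a 82.6% chance that X falls in this range.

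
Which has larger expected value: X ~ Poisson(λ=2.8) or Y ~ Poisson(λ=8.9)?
Y has larger mean (8.9000 > 2.8000)

Compute the expected value for each distribution:

X ~ Poisson(λ=2.8):
E[X] = 2.8000

Y ~ Poisson(λ=8.9):
E[Y] = 8.9000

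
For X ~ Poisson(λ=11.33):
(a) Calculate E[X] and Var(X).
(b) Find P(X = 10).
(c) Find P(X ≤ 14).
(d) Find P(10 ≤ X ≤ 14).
(a) E[X] = 11.3300, Var(X) = 11.3300
(b) P(X = 10) = 0.115340
(c) P(X ≤ 14) = 0.828975
(d) P(10 ≤ X ≤ 14) = 0.523179

We have X ~ Poisson(λ=11.33).

(a) Moments:
E[X] = 11.3300
Var(X) = 11.3300
σ = √Var(X) = 3.3660

(b) Point probability using PMF:
P(X = 10) = 0.115340

(c) Cumulative probability using CDF:
P(X ≤ 14) = F(14) = 0.828975

(d) Range probability:
P(10 ≤ X ≤ 14) = P(X ≤ 14) - P(X ≤ 9)
                   = F(14) - F(9)
                   = 0.828975 - 0.305796
                   = 0.523179

This means approximately 52.3% of outcomes fall in the interval [10, 14].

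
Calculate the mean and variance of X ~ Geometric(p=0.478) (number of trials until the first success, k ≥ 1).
E[X] = 2.0921, Var(X) = 2.2846

We have X ~ Geometric(p=0.478) (number of trials until the first success, k ≥ 1).

For a Geometric distribution with p=0.478 (number of trials until the first success, k ≥ 1):

Expected value:
E[X] = 2.0921

Variance:
Var(X) = 2.2846

Standard deviation:
σ = √Var(X) = 1.5115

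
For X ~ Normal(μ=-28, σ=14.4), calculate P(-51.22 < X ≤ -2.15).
0.910258

We have X ~ Normal(μ=-28, σ=14.4).

To find P(-51.22 < X ≤ -2.15), we use:
P(-51.22 < X ≤ -2.15) = P(X ≤ -2.15) - P(X ≤ -51.22)
                 = F(-2.15) - F(-51.22)
                 = 0.963684 - 0.053427
                 = 0.910258

So there's approximately a 91.0% chance that X falls in this range.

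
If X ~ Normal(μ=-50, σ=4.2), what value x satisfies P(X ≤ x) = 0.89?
-44.8486

We have X ~ Normal(μ=-50, σ=4.2).

We want to find x such that P(X ≤ x) = 0.89.

This is the 89th percentile, which means 89% of values fall below this point.

Using the inverse CDF (quantile function):
x = F⁻¹(0.89) = -44.8486

Verification: P(X ≤ -44.8486) = 0.89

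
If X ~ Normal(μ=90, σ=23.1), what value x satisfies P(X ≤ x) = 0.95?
127.9961

We have X ~ Normal(μ=90, σ=23.1).

We want to find x such that P(X ≤ x) = 0.95.

This is the 95th percentile, which means 95% of values fall below this point.

Using the inverse CDF (quantile function):
x = F⁻¹(0.95) = 127.9961

Verification: P(X ≤ 127.9961) = 0.95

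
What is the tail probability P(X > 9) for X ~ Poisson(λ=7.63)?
0.238658

We have X ~ Poisson(λ=7.63).

P(X > 9) = 1 - P(X ≤ 9)
                = 1 - F(9)
                = 1 - 0.761342
                = 0.238658

So there's approximately a 23.9% chance that X exceeds 9.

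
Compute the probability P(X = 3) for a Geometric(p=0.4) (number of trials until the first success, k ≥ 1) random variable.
0.144000

We have X ~ Geometric(p=0.4) (number of trials until the first success, k ≥ 1).

For a Geometric distribution, the PMF gives us the probability of each outcome.

Using the PMF formula:
P(X = 3) = 0.144000

Rounded to 4 decimal places: 0.1440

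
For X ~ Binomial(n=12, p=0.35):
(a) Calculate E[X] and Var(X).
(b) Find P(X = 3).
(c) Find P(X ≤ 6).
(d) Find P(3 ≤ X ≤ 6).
(a) E[X] = 4.2000, Var(X) = 2.7300
(b) P(X = 3) = 0.195365
(c) P(X ≤ 6) = 0.915368
(d) P(3 ≤ X ≤ 6) = 0.764080

We have X ~ Binomial(n=12, p=0.35).

(a) Moments:
E[X] = 4.2000
Var(X) = 2.7300
σ = √Var(X) = 1.6523

(b) Point probability using PMF:
P(X = 3) = 0.195365

(c) Cumulative probability using CDF:
P(X ≤ 6) = F(6) = 0.915368

(d) Range probability:
P(3 ≤ X ≤ 6) = P(X ≤ 6) - P(X ≤ 2)
                   = F(6) - F(2)
                   = 0.915368 - 0.151288
                   = 0.764080

This means approximately 76.4% of outcomes fall in the interval [3, 6].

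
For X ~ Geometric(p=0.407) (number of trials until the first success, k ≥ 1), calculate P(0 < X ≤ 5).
0.926671

We have X ~ Geometric(p=0.407) (number of trials until the first success, k ≥ 1).

To find P(0 < X ≤ 5), we use:
P(0 < X ≤ 5) = P(X ≤ 5) - P(X ≤ 0)
                 = F(5) - F(0)
                 = 0.926671 - 0.000000
                 = 0.926671

So there's approximately a 92.7% chance that X falls in this range.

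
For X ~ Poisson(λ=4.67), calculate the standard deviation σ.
2.1610

We have X ~ Poisson(λ=4.67).

For a Poisson distribution with λ=4.67:
σ = √Var(X) = 2.1610

The standard deviation is the square root of the variance.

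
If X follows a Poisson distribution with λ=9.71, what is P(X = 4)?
0.022473

We have X ~ Poisson(λ=9.71).

For a Poisson distribution, the PMF gives us the probability of each outcome.

Using the PMF formula:
P(X = 4) = 0.022473

Rounded to 4 decimal places: 0.0225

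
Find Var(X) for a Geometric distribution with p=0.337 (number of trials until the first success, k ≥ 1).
5.8379

We have X ~ Geometric(p=0.337) (number of trials until the first success, k ≥ 1).

For a Geometric distribution with p=0.337 (number of trials until the first success, k ≥ 1):
Var(X) = 5.8379

The variance measures the spread of the distribution around the mean.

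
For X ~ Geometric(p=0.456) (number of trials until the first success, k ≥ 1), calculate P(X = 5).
0.039936

We have X ~ Geometric(p=0.456) (number of trials until the first success, k ≥ 1).

For a Geometric distribution, the PMF gives us the probability of each outcome.

Using the PMF formula:
P(X = 5) = 0.039936

Rounded to 4 decimal places: 0.0399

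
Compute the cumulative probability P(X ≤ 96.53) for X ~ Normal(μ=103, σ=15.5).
0.338186

We have X ~ Normal(μ=103, σ=15.5).

The CDF gives us P(X ≤ k).

Using the CDF:
P(X ≤ 96.53) = 0.338186

This means there's approximately a 33.8% chance that X is at most 96.53.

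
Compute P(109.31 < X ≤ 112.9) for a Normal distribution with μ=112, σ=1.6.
0.666755

We have X ~ Normal(μ=112, σ=1.6).

To find P(109.31 < X ≤ 112.9), we use:
P(109.31 < X ≤ 112.9) = P(X ≤ 112.9) - P(X ≤ 109.31)
                 = F(112.9) - F(109.31)
                 = 0.713112 - 0.046357
                 = 0.666755

So there's approximately a 66.7% chance that X falls in this range.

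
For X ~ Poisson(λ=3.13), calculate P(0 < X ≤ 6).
0.915789

We have X ~ Poisson(λ=3.13).

To find P(0 < X ≤ 6), we use:
P(0 < X ≤ 6) = P(X ≤ 6) - P(X ≤ 0)
                 = F(6) - F(0)
                 = 0.959506 - 0.043718
                 = 0.915789

So there's approximately a 91.6% chance that X falls in this range.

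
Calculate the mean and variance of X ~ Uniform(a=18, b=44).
E[X] = 31.0000, Var(X) = 56.3333

We have X ~ Uniform(a=18, b=44).

For a Uniform distribution with a=18, b=44:

Expected value:
E[X] = 31.0000

Variance:
Var(X) = 56.3333

Standard deviation:
σ = √Var(X) = 7.5056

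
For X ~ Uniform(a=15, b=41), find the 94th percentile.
39.4400

We have X ~ Uniform(a=15, b=41).

We want to find x such that P(X ≤ x) = 0.94.

This is the 94th percentile, which means 94% of values fall below this point.

Using the inverse CDF (quantile function):
x = F⁻¹(0.94) = 39.4400

Verification: P(X ≤ 39.4400) = 0.94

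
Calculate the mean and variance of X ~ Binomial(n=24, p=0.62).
E[X] = 14.8800, Var(X) = 5.6544

We have X ~ Binomial(n=24, p=0.62).

For a Binomial distribution with n=24, p=0.62:

Expected value:
E[X] = 14.8800

Variance:
Var(X) = 5.6544

Standard deviation:
σ = √Var(X) = 2.3779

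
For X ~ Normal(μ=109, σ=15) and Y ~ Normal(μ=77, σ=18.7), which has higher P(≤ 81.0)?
Y has higher probability (P(Y ≤ 81.0) = 0.5847 > P(X ≤ 81.0) = 0.0310)

Compute P(≤ 81.0) for each distribution:

X ~ Normal(μ=109, σ=15):
P(X ≤ 81.0) = 0.0310

Y ~ Normal(μ=77, σ=18.7):
P(Y ≤ 81.0) = 0.5847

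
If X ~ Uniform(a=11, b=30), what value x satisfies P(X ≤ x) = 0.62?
22.7800

We have X ~ Uniform(a=11, b=30).

We want to find x such that P(X ≤ x) = 0.62.

This is the 62nd percentile, which means 62% of values fall below this point.

Using the inverse CDF (quantile function):
x = F⁻¹(0.62) = 22.7800

Verification: P(X ≤ 22.7800) = 0.62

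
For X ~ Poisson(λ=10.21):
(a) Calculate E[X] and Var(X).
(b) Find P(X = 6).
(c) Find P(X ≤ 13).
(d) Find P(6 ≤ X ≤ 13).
(a) E[X] = 10.2100, Var(X) = 10.2100
(b) P(X = 6) = 0.057900
(c) P(X ≤ 13) = 0.848676
(d) P(6 ≤ X ≤ 13) = 0.789130

We have X ~ Poisson(λ=10.21).

(a) Moments:
E[X] = 10.2100
Var(X) = 10.2100
σ = √Var(X) = 3.1953

(b) Point probability using PMF:
P(X = 6) = 0.057900

(c) Cumulative probability using CDF:
P(X ≤ 13) = F(13) = 0.848676

(d) Range probability:
P(6 ≤ X ≤ 13) = P(X ≤ 13) - P(X ≤ 5)
                   = F(13) - F(5)
                   = 0.848676 - 0.059547
                   = 0.789130

This means approximately 78.9% of outcomes fall in the interval [6, 13].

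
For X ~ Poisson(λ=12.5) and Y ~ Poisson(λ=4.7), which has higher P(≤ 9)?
Y has higher probability (P(Y ≤ 9) = 0.9778 > P(X ≤ 9) = 0.2014)

Compute P(≤ 9) for each distribution:

X ~ Poisson(λ=12.5):
P(X ≤ 9) = 0.2014

Y ~ Poisson(λ=4.7):
P(Y ≤ 9) = 0.9778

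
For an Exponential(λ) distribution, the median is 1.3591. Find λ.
λ = 0.5100

For X ~ Exponential(λ), the CDF is F(x) = 1 - e^(-λx).
The median m satisfies F(m) = 0.5:
1 - e^(-λm) = 0.5
e^(-λm) = 0.5
λm = ln(2)
m = ln(2) / λ

Given m = 1.3591:
λ = ln(2) / 1.3591 = 0.693147 / 1.3591 = 0.5100

Verification: ln(2) / 0.5100 = 1.3591 ✓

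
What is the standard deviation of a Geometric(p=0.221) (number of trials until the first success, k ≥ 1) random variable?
3.9937

We have X ~ Geometric(p=0.221) (number of trials until the first success, k ≥ 1).

For a Geometric distribution with p=0.221 (number of trials until the first success, k ≥ 1):
σ = √Var(X) = 3.9937

The standard deviation is the square root of the variance.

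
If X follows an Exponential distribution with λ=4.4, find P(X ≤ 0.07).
0.265085

We have X ~ Exponential(λ=4.4).

The CDF gives us P(X ≤ k).

Using the CDF:
P(X ≤ 0.07) = 0.265085

This means there's approximately a 26.5% chance that X is at most 0.07.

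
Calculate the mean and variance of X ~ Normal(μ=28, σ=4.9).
E[X] = 28.0000, Var(X) = 24.0100

We have X ~ Normal(μ=28, σ=4.9).

For a Normal distribution with μ=28, σ=4.9:

Expected value:
E[X] = 28.0000

Variance:
Var(X) = 24.0100

Standard deviation:
σ = √Var(X) = 4.9000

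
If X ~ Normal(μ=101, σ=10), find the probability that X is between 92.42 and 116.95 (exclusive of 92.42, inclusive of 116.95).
0.749198

We have X ~ Normal(μ=101, σ=10).

To find P(92.42 < X ≤ 116.95), we use:
P(92.42 < X ≤ 116.95) = P(X ≤ 116.95) - P(X ≤ 92.42)
                 = F(116.95) - F(92.42)
                 = 0.944644 - 0.195446
                 = 0.749198

So there's approximately a 74.9% chance that X falls in this range.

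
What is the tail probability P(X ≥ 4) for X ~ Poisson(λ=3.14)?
0.384101

We have X ~ Poisson(λ=3.14).

For discrete distributions, P(X ≥ 4) = 1 - P(X ≤ 3).

P(X ≤ 3) = 0.615899
P(X ≥ 4) = 1 - 0.615899 = 0.384101

So there's approximately a 38.4% chance that X is at least 4.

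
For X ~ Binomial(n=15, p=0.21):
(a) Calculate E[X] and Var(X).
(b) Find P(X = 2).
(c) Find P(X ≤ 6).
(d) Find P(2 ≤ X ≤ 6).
(a) E[X] = 3.1500, Var(X) = 2.4885
(b) P(X = 2) = 0.216162
(c) P(X ≤ 6) = 0.976602
(d) P(2 ≤ X ≤ 6) = 0.831298

We have X ~ Binomial(n=15, p=0.21).

(a) Moments:
E[X] = 3.1500
Var(X) = 2.4885
σ = √Var(X) = 1.5775

(b) Point probability using PMF:
P(X = 2) = 0.216162

(c) Cumulative probability using CDF:
P(X ≤ 6) = F(6) = 0.976602

(d) Range probability:
P(2 ≤ X ≤ 6) = P(X ≤ 6) - P(X ≤ 1)
                   = F(6) - F(1)
                   = 0.976602 - 0.145303
                   = 0.831298

This means approximately 83.1% of outcomes fall in the interval [2, 6].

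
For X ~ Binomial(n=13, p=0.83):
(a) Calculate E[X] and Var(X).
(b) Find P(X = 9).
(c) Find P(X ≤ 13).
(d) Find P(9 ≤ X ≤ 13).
(a) E[X] = 10.7900, Var(X) = 1.8343
(b) P(X = 9) = 0.111636
(c) P(X ≤ 13) = 1.000000
(d) P(9 ≤ X ≤ 13) = 0.944903

We have X ~ Binomial(n=13, p=0.83).

(a) Moments:
E[X] = 10.7900
Var(X) = 1.8343
σ = √Var(X) = 1.3544

(b) Point probability using PMF:
P(X = 9) = 0.111636

(c) Cumulative probability using CDF:
P(X ≤ 13) = F(13) = 1.000000

(d) Range probability:
P(9 ≤ X ≤ 13) = P(X ≤ 13) - P(X ≤ 8)
                   = F(13) - F(8)
                   = 1.000000 - 0.055097
                   = 0.944903

This means approximately 94.5% of outcomes fall in the interval [9, 13].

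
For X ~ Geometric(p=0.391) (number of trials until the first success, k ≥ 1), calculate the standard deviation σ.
1.9959

We have X ~ Geometric(p=0.391) (number of trials until the first success, k ≥ 1).

For a Geometric distribution with p=0.391 (number of trials until the first success, k ≥ 1):
σ = √Var(X) = 1.9959

The standard deviation is the square root of the variance.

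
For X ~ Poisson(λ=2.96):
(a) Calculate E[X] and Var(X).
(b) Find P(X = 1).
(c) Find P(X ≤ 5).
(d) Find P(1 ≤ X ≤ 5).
(a) E[X] = 2.9600, Var(X) = 2.9600
(b) P(X = 1) = 0.153384
(c) P(X ≤ 5) = 0.920061
(d) P(1 ≤ X ≤ 5) = 0.868242

We have X ~ Poisson(λ=2.96).

(a) Moments:
E[X] = 2.9600
Var(X) = 2.9600
σ = √Var(X) = 1.7205

(b) Point probability using PMF:
P(X = 1) = 0.153384

(c) Cumulative probability using CDF:
P(X ≤ 5) = F(5) = 0.920061

(d) Range probability:
P(1 ≤ X ≤ 5) = P(X ≤ 5) - P(X ≤ 0)
                   = F(5) - F(0)
                   = 0.920061 - 0.051819
                   = 0.868242

This means approximately 86.8% of outcomes fall in the interval [1, 5].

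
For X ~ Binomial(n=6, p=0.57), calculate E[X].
3.4200

We have X ~ Binomial(n=6, p=0.57).

For a Binomial distribution with n=6, p=0.57:
E[X] = 3.4200

This is the expected (average) value of X.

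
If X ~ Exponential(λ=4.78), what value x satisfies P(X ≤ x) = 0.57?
0.1766

We have X ~ Exponential(λ=4.78).

We want to find x such that P(X ≤ x) = 0.57.

This is the 57th percentile, which means 57% of values fall below this point.

Using the inverse CDF (quantile function):
x = F⁻¹(0.57) = 0.1766

Verification: P(X ≤ 0.1766) = 0.57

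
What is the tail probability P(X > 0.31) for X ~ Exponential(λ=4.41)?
0.254845

We have X ~ Exponential(λ=4.41).

P(X > 0.31) = 1 - P(X ≤ 0.31)
                = 1 - F(0.31)
                = 1 - 0.745155
                = 0.254845

So there's approximately a 25.5% chance that X exceeds 0.31.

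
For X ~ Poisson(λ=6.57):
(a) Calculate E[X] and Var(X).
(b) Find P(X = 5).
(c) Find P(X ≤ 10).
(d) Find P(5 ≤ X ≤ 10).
(a) E[X] = 6.5700, Var(X) = 6.5700
(b) P(X = 5) = 0.142998
(c) P(X ≤ 10) = 0.929183
(d) P(5 ≤ X ≤ 10) = 0.713234

We have X ~ Poisson(λ=6.57).

(a) Moments:
E[X] = 6.5700
Var(X) = 6.5700
σ = √Var(X) = 2.5632

(b) Point probability using PMF:
P(X = 5) = 0.142998

(c) Cumulative probability using CDF:
P(X ≤ 10) = F(10) = 0.929183

(d) Range probability:
P(5 ≤ X ≤ 10) = P(X ≤ 10) - P(X ≤ 4)
                   = F(10) - F(4)
                   = 0.929183 - 0.215949
                   = 0.713234

This means approximately 71.3% of outcomes fall in the interval [5, 10].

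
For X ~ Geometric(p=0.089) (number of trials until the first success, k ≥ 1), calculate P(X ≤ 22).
0.871352

We have X ~ Geometric(p=0.089) (number of trials until the first success, k ≥ 1).

The CDF gives us P(X ≤ k).

Using the CDF:
P(X ≤ 22) = 0.871352

This means there's approximately a 87.1% chance that X is at most 22.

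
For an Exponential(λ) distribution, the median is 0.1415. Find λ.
λ = 4.8986

For X ~ Exponential(λ), the CDF is F(x) = 1 - e^(-λx).
The median m satisfies F(m) = 0.5:
1 - e^(-λm) = 0.5
e^(-λm) = 0.5
λm = ln(2)
m = ln(2) / λ

Given m = 0.1415:
λ = ln(2) / 0.1415 = 0.693147 / 0.1415 = 4.8986

Verification: ln(2) / 4.8986 = 0.1415 ✓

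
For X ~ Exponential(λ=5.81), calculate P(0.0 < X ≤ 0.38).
0.890058

We have X ~ Exponential(λ=5.81).

To find P(0.0 < X ≤ 0.38), we use:
P(0.0 < X ≤ 0.38) = P(X ≤ 0.38) - P(X ≤ 0.0)
                 = F(0.38) - F(0.0)
                 = 0.890058 - 0.000000
                 = 0.890058

So there's approximately a 89.0% chance that X falls in this range.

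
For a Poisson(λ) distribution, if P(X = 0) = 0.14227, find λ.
λ = 1.9500

For a Poisson(λ) distribution, the PMF at 0 is:
P(X = 0) = λ^0 e^(-λ) / 0! = e^(-λ)

Given P(X = 0) = 0.14227:
e^(-λ) = 0.14227
-λ = ln(0.14227)
λ = -ln(0.14227) = 1.9500

Verification: e^(-1.9500) = 0.14227 ✓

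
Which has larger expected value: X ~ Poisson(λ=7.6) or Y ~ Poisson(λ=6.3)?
X has larger mean (7.6000 > 6.3000)

Compute the expected value for each distribution:

X ~ Poisson(λ=7.6):
E[X] = 7.6000

Y ~ Poisson(λ=6.3):
E[Y] = 6.3000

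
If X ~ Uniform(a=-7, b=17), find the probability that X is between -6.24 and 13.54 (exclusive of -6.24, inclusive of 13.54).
0.824167

We have X ~ Uniform(a=-7, b=17).

To find P(-6.24 < X ≤ 13.54), we use:
P(-6.24 < X ≤ 13.54) = P(X ≤ 13.54) - P(X ≤ -6.24)
                 = F(13.54) - F(-6.24)
                 = 0.855833 - 0.031667
                 = 0.824167

So there's approximately a 82.4% chance that X falls in this range.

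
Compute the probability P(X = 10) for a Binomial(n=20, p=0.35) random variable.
0.068614

We have X ~ Binomial(n=20, p=0.35).

For a Binomial distribution, the PMF gives us the probability of each outcome.

Using the PMF formula:
P(X = 10) = 0.068614

Rounded to 4 decimal places: 0.0686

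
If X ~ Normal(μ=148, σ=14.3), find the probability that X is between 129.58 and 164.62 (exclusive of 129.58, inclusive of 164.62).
0.778577

We have X ~ Normal(μ=148, σ=14.3).

To find P(129.58 < X ≤ 164.62), we use:
P(129.58 < X ≤ 164.62) = P(X ≤ 164.62) - P(X ≤ 129.58)
                 = F(164.62) - F(129.58)
                 = 0.877431 - 0.098854
                 = 0.778577

So there's approximately a 77.9% chance that X falls in this range.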